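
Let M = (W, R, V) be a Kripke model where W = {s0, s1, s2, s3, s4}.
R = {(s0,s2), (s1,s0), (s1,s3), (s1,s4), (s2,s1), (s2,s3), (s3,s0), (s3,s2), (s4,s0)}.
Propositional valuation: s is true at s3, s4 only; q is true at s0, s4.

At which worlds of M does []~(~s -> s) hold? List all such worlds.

Recall that []ψ holds at a world iff ψ holds at every accessible world, and <>ψ holds iff ψ holds at some accessible world.
Let φ = []~(~s -> s). Evaluate φ at each world:
  s0 (successors {s2}): φ is true.
  s1 (successors {s0, s3, s4}): φ is false.
  s2 (successors {s1, s3}): φ is false.
  s3 (successors {s0, s2}): φ is true.
  s4 (successors {s0}): φ is true.
For instance, at s0:
  At s0: []~(~s -> s) requires ~(~s -> s) at every successor {s2}.
    At s2: ~(~s -> s) is true.
  So []~(~s -> s) is true at s0.
Satisfying worlds: {s0, s3, s4}

s0, s3, s4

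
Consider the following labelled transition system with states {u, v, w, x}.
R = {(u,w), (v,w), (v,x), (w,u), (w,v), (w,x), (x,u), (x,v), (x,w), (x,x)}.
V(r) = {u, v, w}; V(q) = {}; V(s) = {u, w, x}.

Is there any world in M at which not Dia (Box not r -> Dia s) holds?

No

Let φ = not Dia (Box not r -> Dia s). Evaluate φ at each world:
  u (successors {w}): φ is false.
  v (successors {w, x}): φ is false.
  w (successors {u, v, x}): φ is false.
  x (successors {u, v, w, x}): φ is false.
For instance, at v:
  At v: Dia (Box not r -> Dia s) is true, so not Dia (Box not r -> Dia s) is false.
    At v: Dia (Box not r -> Dia s) requires Box not r -> Dia s at some successor in {w, x}.
      Box not r -> Dia s holds at w, so Dia (Box not r -> Dia s) is true at v.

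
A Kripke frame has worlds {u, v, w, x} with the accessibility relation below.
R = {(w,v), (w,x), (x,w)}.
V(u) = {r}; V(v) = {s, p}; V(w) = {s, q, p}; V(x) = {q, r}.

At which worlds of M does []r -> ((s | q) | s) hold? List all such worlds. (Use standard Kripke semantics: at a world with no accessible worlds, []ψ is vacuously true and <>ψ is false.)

Recall that []ψ holds at a world iff ψ holds at every accessible world, and <>ψ holds iff ψ holds at some accessible world.
Let φ = []r -> ((s | q) | s). Evaluate φ at each world:
  u (successors ∅): φ is false.
  v (successors ∅): φ is true.
  w (successors {v, x}): φ is true.
  x (successors {w}): φ is true.
For instance, at w:
  At w: []r is false, (s | q) | s is true, so []r -> ((s | q) | s) is true.
    At w: []r requires r at every successor {v, x}.
      r fails at v, so []r is false at w.
Satisfying worlds: {v, w, x}

v, w, x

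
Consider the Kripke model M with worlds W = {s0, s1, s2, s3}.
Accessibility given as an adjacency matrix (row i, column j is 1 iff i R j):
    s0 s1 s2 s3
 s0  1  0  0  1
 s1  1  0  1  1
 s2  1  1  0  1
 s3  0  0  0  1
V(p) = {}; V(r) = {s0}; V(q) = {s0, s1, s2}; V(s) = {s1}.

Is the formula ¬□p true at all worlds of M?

Yes

Let φ = ¬□p. Evaluate φ at each world:
  s0 (successors {s0, s3}): φ is true.
  s1 (successors {s0, s2, s3}): φ is true.
  s2 (successors {s0, s1, s3}): φ is true.
  s3 (successors {s3}): φ is true.
For instance, at s0:
  At s0: □p is false, so ¬□p is true.
    At s0: □p requires p at every successor {s0, s3}.
      p fails at s0, so □p is false at s0.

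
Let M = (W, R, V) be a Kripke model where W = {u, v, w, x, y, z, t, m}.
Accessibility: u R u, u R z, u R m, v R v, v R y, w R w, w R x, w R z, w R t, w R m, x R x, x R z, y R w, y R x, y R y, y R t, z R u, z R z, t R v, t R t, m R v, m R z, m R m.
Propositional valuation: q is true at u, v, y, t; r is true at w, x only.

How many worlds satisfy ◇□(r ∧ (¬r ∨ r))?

Recall that □ψ holds at a world iff ψ holds at every accessible world, and ◇ψ holds iff ψ holds at some accessible world.
Let φ = ◇□(r ∧ (¬r ∨ r)). Evaluate φ at each world:
  u (successors {u, z, m}): φ is false.
  v (successors {v, y}): φ is false.
  w (successors {w, x, z, t, m}): φ is false.
  x (successors {x, z}): φ is false.
  y (successors {w, x, y, t}): φ is false.
  z (successors {u, z}): φ is false.
  t (successors {v, t}): φ is false.
  m (successors {v, z, m}): φ is false.
For instance, at t:
  At t: ◇□(r ∧ (¬r ∨ r)) requires □(r ∧ (¬r ∨ r)) at some successor in {v, t}.
    At v: □(r ∧ (¬r ∨ r)) is false.
    At t: □(r ∧ (¬r ∨ r)) is false.
  So ◇□(r ∧ (¬r ∨ r)) is false at t.
Satisfying worlds: none.

0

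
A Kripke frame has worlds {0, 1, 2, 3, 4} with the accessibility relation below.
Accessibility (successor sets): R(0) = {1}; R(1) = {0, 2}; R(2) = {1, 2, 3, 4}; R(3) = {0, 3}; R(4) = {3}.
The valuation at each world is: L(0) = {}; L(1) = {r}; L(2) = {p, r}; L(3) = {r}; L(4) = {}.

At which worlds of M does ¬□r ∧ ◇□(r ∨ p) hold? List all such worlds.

1, 2, 3

Recall that □ψ holds at a world iff ψ holds at every accessible world, and ◇ψ holds iff ψ holds at some accessible world.
Let φ = ¬□r ∧ ◇□(r ∨ p). Evaluate φ at each world:
  0 (successors {1}): φ is false.
  1 (successors {0, 2}): φ is true.
  2 (successors {1, 2, 3, 4}): φ is true.
  3 (successors {0, 3}): φ is true.
  4 (successors {3}): φ is false.
For instance, at 3:
  At 3: ¬□r is true, ◇□(r ∨ p) is true, so ¬□r ∧ ◇□(r ∨ p) is true.
    At 3: □r is false, so ¬□r is true.
      At 3: □r requires r at every successor {0, 3}.
        r fails at 0, so □r is false at 3.
    At 3: ◇□(r ∨ p) requires □(r ∨ p) at some successor in {0, 3}.
      □(r ∨ p) holds at 0, so ◇□(r ∨ p) is true at 3.
Satisfying worlds: {1, 2, 3}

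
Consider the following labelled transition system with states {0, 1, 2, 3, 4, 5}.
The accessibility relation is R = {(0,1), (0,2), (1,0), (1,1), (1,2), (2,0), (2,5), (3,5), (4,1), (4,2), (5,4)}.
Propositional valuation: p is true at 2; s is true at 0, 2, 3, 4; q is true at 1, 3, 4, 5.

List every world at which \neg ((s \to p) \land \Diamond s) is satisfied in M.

0, 3, 4

Recall that \Diamond ψ holds at a world iff ψ holds at some accessible world.
Let φ = \neg ((s \to p) \land \Diamond s). Evaluate φ at each world:
  0 (successors {1, 2}): φ is true.
  1 (successors {0, 1, 2}): φ is false.
  2 (successors {0, 5}): φ is false.
  3 (successors {5}): φ is true.
  4 (successors {1, 2}): φ is true.
  5 (successors {4}): φ is false.
For instance, at 2:
  At 2: (s \to p) \land \Diamond s is true, so \neg ((s \to p) \land \Diamond s) is false.
    At 2: s \to p is true, \Diamond s is true, so (s \to p) \land \Diamond s is true.
      At 2: \Diamond s requires s at some successor in {0, 5}.
        s holds at 0, so \Diamond s is true at 2.
Satisfying worlds: {0, 3, 4}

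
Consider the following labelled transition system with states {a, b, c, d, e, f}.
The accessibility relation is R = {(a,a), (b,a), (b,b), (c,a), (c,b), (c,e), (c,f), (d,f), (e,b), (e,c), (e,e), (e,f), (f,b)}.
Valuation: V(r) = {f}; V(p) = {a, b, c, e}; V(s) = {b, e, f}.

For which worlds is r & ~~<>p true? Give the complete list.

Recall that <>ψ holds at a world iff ψ holds at some accessible world.
Let φ = r & ~~<>p. Evaluate φ at each world:
  a (successors {a}): φ is false.
  b (successors {a, b}): φ is false.
  c (successors {a, b, e, f}): φ is false.
  d (successors {f}): φ is false.
  e (successors {b, c, e, f}): φ is false.
  f (successors {b}): φ is true.
For instance, at d:
  At d: r is false, ~~<>p is false, so r & ~~<>p is false.
    At d: ~<>p is true, so ~~<>p is false.
      At d: <>p is false, so ~<>p is true.
Satisfying worlds: {f}

f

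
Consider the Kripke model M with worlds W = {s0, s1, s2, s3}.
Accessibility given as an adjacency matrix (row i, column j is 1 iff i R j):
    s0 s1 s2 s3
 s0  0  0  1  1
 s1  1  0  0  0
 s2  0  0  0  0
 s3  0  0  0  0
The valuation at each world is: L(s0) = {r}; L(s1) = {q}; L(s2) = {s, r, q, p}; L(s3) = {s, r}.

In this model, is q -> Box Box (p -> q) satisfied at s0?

Yes

At s0: q is false, Box Box (p -> q) is true, so q -> Box Box (p -> q) is true.
  At s0: Box Box (p -> q) requires Box (p -> q) at every successor {s2, s3}.
      At s2: no accessible worlds, so Box (p -> q) holds vacuously.
      At s3: no accessible worlds, so Box (p -> q) holds vacuously.
  So Box Box (p -> q) is true at s0.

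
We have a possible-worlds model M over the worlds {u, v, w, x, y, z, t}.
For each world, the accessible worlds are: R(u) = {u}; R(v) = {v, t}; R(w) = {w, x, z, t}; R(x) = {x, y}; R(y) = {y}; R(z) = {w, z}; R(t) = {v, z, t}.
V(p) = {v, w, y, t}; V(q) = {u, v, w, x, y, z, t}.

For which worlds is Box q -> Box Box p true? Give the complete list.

y

Recall that Box ψ holds at a world iff ψ holds at every accessible world, and Dia ψ holds iff ψ holds at some accessible world.
Let φ = Box q -> Box Box p. Evaluate φ at each world:
  u (successors {u}): φ is false.
  v (successors {v, t}): φ is false.
  w (successors {w, x, z, t}): φ is false.
  x (successors {x, y}): φ is false.
  y (successors {y}): φ is true.
  z (successors {w, z}): φ is false.
  t (successors {v, z, t}): φ is false.
For instance, at y:
  At y: Box q is true, Box Box p is true, so Box q -> Box Box p is true.
    At y: Box q requires q at every successor {y}.
      At y: q is true.
    So Box q is true at y.
    At y: Box Box p requires Box p at every successor {y}.
      At y: Box p is true.
    So Box Box p is true at y.
Satisfying worlds: {y}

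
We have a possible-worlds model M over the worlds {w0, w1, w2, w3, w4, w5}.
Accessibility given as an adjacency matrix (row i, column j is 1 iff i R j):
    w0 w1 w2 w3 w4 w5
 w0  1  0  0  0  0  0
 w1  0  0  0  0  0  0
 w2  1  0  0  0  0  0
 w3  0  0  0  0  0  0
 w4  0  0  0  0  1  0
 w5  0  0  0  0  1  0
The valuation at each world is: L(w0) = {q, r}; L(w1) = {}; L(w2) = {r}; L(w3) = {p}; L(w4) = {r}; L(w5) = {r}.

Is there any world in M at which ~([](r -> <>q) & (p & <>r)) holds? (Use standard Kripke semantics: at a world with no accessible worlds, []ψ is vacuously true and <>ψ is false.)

Yes

Let φ = ~([](r -> <>q) & (p & <>r)). Evaluate φ at each world:
  w0 (successors {w0}): φ is true.
  w1 (successors ∅): φ is true.
  w2 (successors {w0}): φ is true.
  w3 (successors ∅): φ is true.
  w4 (successors {w4}): φ is true.
  w5 (successors {w4}): φ is true.
Detail at w0 (witness):
  At w0: [](r -> <>q) & (p & <>r) is false, so ~([](r -> <>q) & (p & <>r)) is true.
    At w0: [](r -> <>q) is true, p & <>r is false, so [](r -> <>q) & (p & <>r) is false.
      At w0: [](r -> <>q) requires r -> <>q at every successor {w0}.
        At w0: r -> <>q is true.
      So [](r -> <>q) is true at w0.
      At w0: p is false, <>r is true, so p & <>r is false.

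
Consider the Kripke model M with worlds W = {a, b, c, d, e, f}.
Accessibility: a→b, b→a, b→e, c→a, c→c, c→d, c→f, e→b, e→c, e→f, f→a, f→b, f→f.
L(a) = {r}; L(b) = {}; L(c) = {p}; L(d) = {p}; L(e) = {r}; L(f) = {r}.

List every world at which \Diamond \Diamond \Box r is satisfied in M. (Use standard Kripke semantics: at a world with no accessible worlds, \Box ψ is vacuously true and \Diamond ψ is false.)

Recall that \Box ψ holds at a world iff ψ holds at every accessible world, and \Diamond ψ holds iff ψ holds at some accessible world.
Let φ = \Diamond \Diamond \Box r. Evaluate φ at each world:
  a (successors {b}): φ is false.
  b (successors {a, e}): φ is true.
  c (successors {a, c, d, f}): φ is true.
  d (successors ∅): φ is false.
  e (successors {b, c, f}): φ is true.
  f (successors {a, b, f}): φ is true.
For instance, at b:
  At b: \Diamond \Diamond \Box r requires \Diamond \Box r at some successor in {a, e}.
    \Diamond \Box r holds at a, so \Diamond \Diamond \Box r is true at b.
      At a: \Diamond \Box r requires \Box r at some successor in {b}.
        \Box r holds at b, so \Diamond \Box r is true at a.
Satisfying worlds: {b, c, e, f}

b, c, e, f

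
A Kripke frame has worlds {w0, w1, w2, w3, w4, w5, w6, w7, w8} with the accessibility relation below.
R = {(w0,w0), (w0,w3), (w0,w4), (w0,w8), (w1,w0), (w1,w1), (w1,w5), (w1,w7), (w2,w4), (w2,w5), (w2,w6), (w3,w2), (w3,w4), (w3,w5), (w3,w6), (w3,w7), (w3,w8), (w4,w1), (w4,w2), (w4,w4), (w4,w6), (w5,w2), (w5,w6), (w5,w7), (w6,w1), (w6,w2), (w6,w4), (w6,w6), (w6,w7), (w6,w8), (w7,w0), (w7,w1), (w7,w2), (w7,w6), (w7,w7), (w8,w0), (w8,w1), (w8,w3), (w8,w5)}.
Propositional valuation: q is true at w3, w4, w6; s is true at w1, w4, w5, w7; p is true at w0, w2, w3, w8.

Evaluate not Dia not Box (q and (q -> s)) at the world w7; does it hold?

At w7: Dia not Box (q and (q -> s)) is true, so not Dia not Box (q and (q -> s)) is false.
  At w7: Dia not Box (q and (q -> s)) requires not Box (q and (q -> s)) at some successor in {w0, w1, w2, w6, w7}.
    not Box (q and (q -> s)) holds at w0, so Dia not Box (q and (q -> s)) is true at w7.
      At w0: Box (q and (q -> s)) is false, so not Box (q and (q -> s)) is true.

No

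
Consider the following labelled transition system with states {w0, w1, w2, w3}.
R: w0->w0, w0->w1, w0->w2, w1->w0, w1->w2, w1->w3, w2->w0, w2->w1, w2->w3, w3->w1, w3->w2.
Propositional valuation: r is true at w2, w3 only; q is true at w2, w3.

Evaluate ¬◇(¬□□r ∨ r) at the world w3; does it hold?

No

At w3: ◇(¬□□r ∨ r) is true, so ¬◇(¬□□r ∨ r) is false.
  At w3: ◇(¬□□r ∨ r) requires ¬□□r ∨ r at some successor in {w1, w2}.
    ¬□□r ∨ r holds at w1, so ◇(¬□□r ∨ r) is true at w3.
      At w1: ¬□□r is true, r is false, so ¬□□r ∨ r is true.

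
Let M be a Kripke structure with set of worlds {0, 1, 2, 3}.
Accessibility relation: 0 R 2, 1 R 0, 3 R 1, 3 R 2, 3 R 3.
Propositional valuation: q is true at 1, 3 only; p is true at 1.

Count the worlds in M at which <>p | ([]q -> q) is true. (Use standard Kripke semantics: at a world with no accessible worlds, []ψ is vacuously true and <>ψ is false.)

3

Let φ = <>p | ([]q -> q). Evaluate φ at each world:
  0 (successors {2}): φ is true.
  1 (successors {0}): φ is true.
  2 (successors ∅): φ is false.
  3 (successors {1, 2, 3}): φ is true.
For instance, at 0:
  At 0: <>p is false, []q -> q is true, so <>p | ([]q -> q) is true.
    At 0: <>p requires p at some successor in {2}.
      At 2: p is false.
    So <>p is false at 0.
    At 0: []q is false, q is false, so []q -> q is true.
      At 0: []q requires q at every successor {2}.
        q fails at 2, so []q is false at 0.
Satisfying worlds: {0, 1, 3}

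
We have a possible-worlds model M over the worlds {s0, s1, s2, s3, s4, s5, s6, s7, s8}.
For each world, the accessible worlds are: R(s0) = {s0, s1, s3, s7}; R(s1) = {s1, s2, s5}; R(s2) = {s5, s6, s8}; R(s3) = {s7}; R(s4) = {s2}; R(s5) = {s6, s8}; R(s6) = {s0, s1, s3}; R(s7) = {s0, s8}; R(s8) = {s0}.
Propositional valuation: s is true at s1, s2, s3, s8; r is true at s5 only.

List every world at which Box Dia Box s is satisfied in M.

none

Recall that Box ψ holds at a world iff ψ holds at every accessible world, and Dia ψ holds iff ψ holds at some accessible world.
Let φ = Box Dia Box s. Evaluate φ at each world:
  s0 (successors {s0, s1, s3, s7}): φ is false.
  s1 (successors {s1, s2, s5}): φ is false.
  s2 (successors {s5, s6, s8}): φ is false.
  s3 (successors {s7}): φ is false.
  s4 (successors {s2}): φ is false.
  s5 (successors {s6, s8}): φ is false.
  s6 (successors {s0, s1, s3}): φ is false.
  s7 (successors {s0, s8}): φ is false.
  s8 (successors {s0}): φ is false.
For instance, at s3:
  At s3: Box Dia Box s requires Dia Box s at every successor {s7}.
    Dia Box s fails at s7, so Box Dia Box s is false at s3.
      At s7: Dia Box s requires Box s at some successor in {s0, s8}.
        At s0: Box s is false.
        At s8: Box s is false.
      So Dia Box s is false at s7.
Satisfying worlds: none.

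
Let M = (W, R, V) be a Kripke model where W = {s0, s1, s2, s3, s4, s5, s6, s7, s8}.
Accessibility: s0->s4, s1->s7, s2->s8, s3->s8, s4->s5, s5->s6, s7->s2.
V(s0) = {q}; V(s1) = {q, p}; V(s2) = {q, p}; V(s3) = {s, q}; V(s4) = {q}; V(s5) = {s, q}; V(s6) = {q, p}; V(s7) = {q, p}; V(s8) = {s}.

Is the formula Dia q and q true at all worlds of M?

Let φ = Dia q and q. Evaluate φ at each world:
  s0 (successors {s4}): φ is true.
  s1 (successors {s7}): φ is true.
  s2 (successors {s8}): φ is false.
  s3 (successors {s8}): φ is false.
  s4 (successors {s5}): φ is true.
  s5 (successors {s6}): φ is true.
  s6 (successors ∅): φ is false.
  s7 (successors {s2}): φ is true.
  s8 (successors ∅): φ is false.
Detail at s2 (counterexample):
  At s2: Dia q is false, q is true, so Dia q and q is false.
    At s2: Dia q requires q at some successor in {s8}.
      At s8: q is false.
    So Dia q is false at s2.

No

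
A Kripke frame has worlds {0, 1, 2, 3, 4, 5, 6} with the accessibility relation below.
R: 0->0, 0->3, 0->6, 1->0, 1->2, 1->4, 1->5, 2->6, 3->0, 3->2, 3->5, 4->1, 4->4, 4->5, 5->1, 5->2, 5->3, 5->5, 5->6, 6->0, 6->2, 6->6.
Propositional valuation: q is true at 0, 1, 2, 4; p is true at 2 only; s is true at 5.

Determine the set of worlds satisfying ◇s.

1, 3, 4, 5

Let φ = ◇s. Evaluate φ at each world:
  0 (successors {0, 3, 6}): φ is false.
  1 (successors {0, 2, 4, 5}): φ is true.
  2 (successors {6}): φ is false.
  3 (successors {0, 2, 5}): φ is true.
  4 (successors {1, 4, 5}): φ is true.
  5 (successors {1, 2, 3, 5, 6}): φ is true.
  6 (successors {0, 2, 6}): φ is false.
For instance, at 3:
  At 3: ◇s requires s at some successor in {0, 2, 5}.
    s holds at 5, so ◇s is true at 3.
Satisfying worlds: {1, 3, 4, 5}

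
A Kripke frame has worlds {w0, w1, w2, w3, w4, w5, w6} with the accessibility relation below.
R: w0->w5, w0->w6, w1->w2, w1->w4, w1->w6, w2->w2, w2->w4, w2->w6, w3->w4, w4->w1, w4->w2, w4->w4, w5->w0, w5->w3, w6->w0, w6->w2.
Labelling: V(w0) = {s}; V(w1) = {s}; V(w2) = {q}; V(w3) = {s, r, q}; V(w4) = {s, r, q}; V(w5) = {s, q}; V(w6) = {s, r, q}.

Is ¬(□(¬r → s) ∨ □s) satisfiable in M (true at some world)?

Let φ = ¬(□(¬r → s) ∨ □s). Evaluate φ at each world:
  w0 (successors {w5, w6}): φ is false.
  w1 (successors {w2, w4, w6}): φ is true.
  w2 (successors {w2, w4, w6}): φ is true.
  w3 (successors {w4}): φ is false.
  w4 (successors {w1, w2, w4}): φ is true.
  w5 (successors {w0, w3}): φ is false.
  w6 (successors {w0, w2}): φ is true.
Detail at w1 (witness):
  At w1: □(¬r → s) ∨ □s is false, so ¬(□(¬r → s) ∨ □s) is true.
    At w1: □(¬r → s) is false, □s is false, so □(¬r → s) ∨ □s is false.
      At w1: □(¬r → s) requires ¬r → s at every successor {w2, w4, w6}.
        ¬r → s fails at w2, so □(¬r → s) is false at w1.
      At w1: □s requires s at every successor {w2, w4, w6}.
        s fails at w2, so □s is false at w1.

Yes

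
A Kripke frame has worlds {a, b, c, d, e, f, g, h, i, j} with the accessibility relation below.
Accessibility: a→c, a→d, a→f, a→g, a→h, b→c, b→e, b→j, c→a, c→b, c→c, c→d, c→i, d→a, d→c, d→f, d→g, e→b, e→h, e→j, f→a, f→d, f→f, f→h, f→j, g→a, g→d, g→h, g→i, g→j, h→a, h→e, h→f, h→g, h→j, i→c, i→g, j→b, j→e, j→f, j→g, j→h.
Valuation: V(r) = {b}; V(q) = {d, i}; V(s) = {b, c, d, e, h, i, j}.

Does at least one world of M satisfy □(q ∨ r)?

Let φ = □(q ∨ r). Evaluate φ at each world:
  a (successors {c, d, f, g, h}): φ is false.
  b (successors {c, e, j}): φ is false.
  c (successors {a, b, c, d, i}): φ is false.
  d (successors {a, c, f, g}): φ is false.
  e (successors {b, h, j}): φ is false.
  f (successors {a, d, f, h, j}): φ is false.
  g (successors {a, d, h, i, j}): φ is false.
  h (successors {a, e, f, g, j}): φ is false.
  i (successors {c, g}): φ is false.
  j (successors {b, e, f, g, h}): φ is false.
For instance, at i:
  At i: □(q ∨ r) requires q ∨ r at every successor {c, g}.
    q ∨ r fails at c, so □(q ∨ r) is false at i.

No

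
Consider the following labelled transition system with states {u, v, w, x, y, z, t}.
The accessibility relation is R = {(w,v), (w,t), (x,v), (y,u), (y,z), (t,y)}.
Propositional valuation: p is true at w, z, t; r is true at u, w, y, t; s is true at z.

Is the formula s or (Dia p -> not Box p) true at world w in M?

Recall that Box ψ holds at a world iff ψ holds at every accessible world, and Dia ψ holds iff ψ holds at some accessible world.
At w: s is false, Dia p -> not Box p is true, so s or (Dia p -> not Box p) is true.
  At w: Dia p is true, not Box p is true, so Dia p -> not Box p is true.
    At w: Dia p requires p at some successor in {v, t}.
      p holds at t, so Dia p is true at w.
    At w: Box p is false, so not Box p is true.
      At w: Box p requires p at every successor {v, t}.
        p fails at v, so Box p is false at w.

Yes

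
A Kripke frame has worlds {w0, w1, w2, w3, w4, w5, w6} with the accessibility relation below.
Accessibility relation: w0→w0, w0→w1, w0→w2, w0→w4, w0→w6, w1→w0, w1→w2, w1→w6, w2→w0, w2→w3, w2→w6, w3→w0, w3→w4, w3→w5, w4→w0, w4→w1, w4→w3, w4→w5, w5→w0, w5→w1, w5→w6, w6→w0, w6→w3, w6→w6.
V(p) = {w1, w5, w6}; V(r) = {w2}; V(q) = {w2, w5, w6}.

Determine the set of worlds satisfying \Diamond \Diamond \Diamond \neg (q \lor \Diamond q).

none

Recall that \Diamond ψ holds at a world iff ψ holds at some accessible world.
Let φ = \Diamond \Diamond \Diamond \neg (q \lor \Diamond q). Evaluate φ at each world:
  w0 (successors {w0, w1, w2, w4, w6}): φ is false.
  w1 (successors {w0, w2, w6}): φ is false.
  w2 (successors {w0, w3, w6}): φ is false.
  w3 (successors {w0, w4, w5}): φ is false.
  w4 (successors {w0, w1, w3, w5}): φ is false.
  w5 (successors {w0, w1, w6}): φ is false.
  w6 (successors {w0, w3, w6}): φ is false.
For instance, at w3:
  At w3: \Diamond \Diamond \Diamond \neg (q \lor \Diamond q) requires \Diamond \Diamond \neg (q \lor \Diamond q) at some successor in {w0, w4, w5}.
    At w0: \Diamond \Diamond \neg (q \lor \Diamond q) is false.
    At w4: \Diamond \Diamond \neg (q \lor \Diamond q) is false.
    At w5: \Diamond \Diamond \neg (q \lor \Diamond q) is false.
  So \Diamond \Diamond \Diamond \neg (q \lor \Diamond q) is false at w3.
Satisfying worlds: none.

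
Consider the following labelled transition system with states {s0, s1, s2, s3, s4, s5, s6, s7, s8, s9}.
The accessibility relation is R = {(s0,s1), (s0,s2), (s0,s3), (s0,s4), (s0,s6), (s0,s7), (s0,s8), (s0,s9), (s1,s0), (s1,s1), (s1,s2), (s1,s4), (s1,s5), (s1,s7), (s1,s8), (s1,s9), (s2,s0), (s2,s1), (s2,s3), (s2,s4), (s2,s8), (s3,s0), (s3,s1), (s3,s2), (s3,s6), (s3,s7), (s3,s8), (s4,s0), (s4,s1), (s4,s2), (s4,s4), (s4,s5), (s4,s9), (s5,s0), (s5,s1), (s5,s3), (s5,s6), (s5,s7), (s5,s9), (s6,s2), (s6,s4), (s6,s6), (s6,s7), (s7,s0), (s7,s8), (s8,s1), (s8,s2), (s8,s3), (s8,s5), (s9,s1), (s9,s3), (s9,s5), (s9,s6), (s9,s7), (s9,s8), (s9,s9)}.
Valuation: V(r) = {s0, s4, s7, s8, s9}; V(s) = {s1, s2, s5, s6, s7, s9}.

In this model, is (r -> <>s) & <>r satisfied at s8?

Recall that <>ψ holds at a world iff ψ holds at some accessible world.
At s8: r -> <>s is true, <>r is false, so (r -> <>s) & <>r is false.
  At s8: r is true, <>s is true, so r -> <>s is true.
    At s8: <>s requires s at some successor in {s1, s2, s3, s5}.
      s holds at s1, so <>s is true at s8.
  At s8: <>r requires r at some successor in {s1, s2, s3, s5}.
    At s1: r is false.
    At s2: r is false.
    At s3: r is false.
    At s5: r is false.
  So <>r is false at s8.

No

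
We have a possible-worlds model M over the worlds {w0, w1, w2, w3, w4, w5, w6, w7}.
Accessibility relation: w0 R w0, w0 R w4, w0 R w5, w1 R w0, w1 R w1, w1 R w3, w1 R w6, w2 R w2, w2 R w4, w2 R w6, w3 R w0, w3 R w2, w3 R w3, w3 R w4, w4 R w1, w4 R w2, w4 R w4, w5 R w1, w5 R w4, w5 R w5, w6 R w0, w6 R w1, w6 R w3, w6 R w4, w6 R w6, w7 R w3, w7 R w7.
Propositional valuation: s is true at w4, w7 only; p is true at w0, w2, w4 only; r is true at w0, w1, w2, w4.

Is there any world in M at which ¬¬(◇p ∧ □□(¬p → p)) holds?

Let φ = ¬¬(◇p ∧ □□(¬p → p)). Evaluate φ at each world:
  w0 (successors {w0, w4, w5}): φ is false.
  w1 (successors {w0, w1, w3, w6}): φ is false.
  w2 (successors {w2, w4, w6}): φ is false.
  w3 (successors {w0, w2, w3, w4}): φ is false.
  w4 (successors {w1, w2, w4}): φ is false.
  w5 (successors {w1, w4, w5}): φ is false.
  w6 (successors {w0, w1, w3, w4, w6}): φ is false.
  w7 (successors {w3, w7}): φ is false.
For instance, at w4:
  At w4: ¬(◇p ∧ □□(¬p → p)) is true, so ¬¬(◇p ∧ □□(¬p → p)) is false.
    At w4: ◇p ∧ □□(¬p → p) is false, so ¬(◇p ∧ □□(¬p → p)) is true.
      At w4: ◇p is true, □□(¬p → p) is false, so ◇p ∧ □□(¬p → p) is false.

No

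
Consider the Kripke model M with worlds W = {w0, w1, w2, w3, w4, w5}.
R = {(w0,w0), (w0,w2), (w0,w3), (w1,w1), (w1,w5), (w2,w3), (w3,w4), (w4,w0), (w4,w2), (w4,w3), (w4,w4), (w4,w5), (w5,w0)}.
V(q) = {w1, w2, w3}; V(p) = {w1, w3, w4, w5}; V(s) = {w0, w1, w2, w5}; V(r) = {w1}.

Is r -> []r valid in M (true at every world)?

Recall that []ψ holds at a world iff ψ holds at every accessible world, and <>ψ holds iff ψ holds at some accessible world.
Let φ = r -> []r. Evaluate φ at each world:
  w0 (successors {w0, w2, w3}): φ is true.
  w1 (successors {w1, w5}): φ is false.
  w2 (successors {w3}): φ is true.
  w3 (successors {w4}): φ is true.
  w4 (successors {w0, w2, w3, w4, w5}): φ is true.
  w5 (successors {w0}): φ is true.
Detail at w1 (counterexample):
  At w1: r is true, []r is false, so r -> []r is false.
    At w1: []r requires r at every successor {w1, w5}.
      r fails at w5, so []r is false at w1.

No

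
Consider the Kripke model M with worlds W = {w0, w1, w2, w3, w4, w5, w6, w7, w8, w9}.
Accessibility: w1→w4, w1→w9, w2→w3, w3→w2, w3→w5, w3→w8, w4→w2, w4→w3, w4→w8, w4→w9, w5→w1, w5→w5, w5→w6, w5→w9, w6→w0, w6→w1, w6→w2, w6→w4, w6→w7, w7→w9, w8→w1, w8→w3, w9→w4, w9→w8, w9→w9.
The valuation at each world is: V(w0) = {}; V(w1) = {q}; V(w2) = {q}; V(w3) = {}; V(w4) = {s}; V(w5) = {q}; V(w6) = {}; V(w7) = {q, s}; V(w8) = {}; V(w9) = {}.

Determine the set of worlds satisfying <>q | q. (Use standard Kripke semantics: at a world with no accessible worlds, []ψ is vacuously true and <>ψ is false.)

w1, w2, w3, w4, w5, w6, w7, w8

Let φ = <>q | q. Evaluate φ at each world:
  w0 (successors ∅): φ is false.
  w1 (successors {w4, w9}): φ is true.
  w2 (successors {w3}): φ is true.
  w3 (successors {w2, w5, w8}): φ is true.
  w4 (successors {w2, w3, w8, w9}): φ is true.
  w5 (successors {w1, w5, w6, w9}): φ is true.
  w6 (successors {w0, w1, w2, w4, w7}): φ is true.
  w7 (successors {w9}): φ is true.
  w8 (successors {w1, w3}): φ is true.
  w9 (successors {w4, w8, w9}): φ is false.
For instance, at w7:
  At w7: <>q is false, q is true, so <>q | q is true.
    At w7: <>q requires q at some successor in {w9}.
      At w9: q is false.
    So <>q is false at w7.
Satisfying worlds: {w1, w2, w3, w4, w5, w6, w7, w8}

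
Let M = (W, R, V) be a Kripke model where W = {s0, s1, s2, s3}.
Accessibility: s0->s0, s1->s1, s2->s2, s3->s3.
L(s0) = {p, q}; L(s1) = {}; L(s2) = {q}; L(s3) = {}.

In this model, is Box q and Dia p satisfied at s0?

Recall that Box ψ holds at a world iff ψ holds at every accessible world, and Dia ψ holds iff ψ holds at some accessible world.
At s0: Box q is true, Dia p is true, so Box q and Dia p is true.
  At s0: Box q requires q at every successor {s0}.
    At s0: q is true.
  So Box q is true at s0.
  At s0: Dia p requires p at some successor in {s0}.
    p holds at s0, so Dia p is true at s0.

Yes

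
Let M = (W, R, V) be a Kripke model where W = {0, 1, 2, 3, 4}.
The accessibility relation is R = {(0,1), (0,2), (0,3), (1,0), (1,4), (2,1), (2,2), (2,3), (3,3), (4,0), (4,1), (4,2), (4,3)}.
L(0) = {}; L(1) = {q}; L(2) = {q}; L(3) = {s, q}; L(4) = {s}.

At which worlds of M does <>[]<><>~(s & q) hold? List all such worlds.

Recall that []ψ holds at a world iff ψ holds at every accessible world, and <>ψ holds iff ψ holds at some accessible world.
Let φ = <>[]<><>~(s & q). Evaluate φ at each world:
  0 (successors {1, 2, 3}): φ is true.
  1 (successors {0, 4}): φ is false.
  2 (successors {1, 2, 3}): φ is true.
  3 (successors {3}): φ is false.
  4 (successors {0, 1, 2, 3}): φ is true.
For instance, at 4:
  At 4: <>[]<><>~(s & q) requires []<><>~(s & q) at some successor in {0, 1, 2, 3}.
    []<><>~(s & q) holds at 1, so <>[]<><>~(s & q) is true at 4.
      At 1: []<><>~(s & q) requires <><>~(s & q) at every successor {0, 4}.
        At 0: <><>~(s & q) is true.
        At 4: <><>~(s & q) is true.
      So []<><>~(s & q) is true at 1.
Satisfying worlds: {0, 2, 4}

0, 2, 4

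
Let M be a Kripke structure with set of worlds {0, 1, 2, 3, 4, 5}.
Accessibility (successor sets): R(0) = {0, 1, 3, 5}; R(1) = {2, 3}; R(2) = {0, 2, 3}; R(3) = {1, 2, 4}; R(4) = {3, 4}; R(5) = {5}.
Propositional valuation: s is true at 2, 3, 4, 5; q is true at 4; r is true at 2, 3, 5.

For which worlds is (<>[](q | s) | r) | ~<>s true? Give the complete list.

0, 2, 3, 4, 5

Let φ = (<>[](q | s) | r) | ~<>s. Evaluate φ at each world:
  0 (successors {0, 1, 3, 5}): φ is true.
  1 (successors {2, 3}): φ is false.
  2 (successors {0, 2, 3}): φ is true.
  3 (successors {1, 2, 4}): φ is true.
  4 (successors {3, 4}): φ is true.
  5 (successors {5}): φ is true.
For instance, at 4:
  At 4: <>[](q | s) | r is true, ~<>s is false, so (<>[](q | s) | r) | ~<>s is true.
    At 4: <>[](q | s) is true, r is false, so <>[](q | s) | r is true.
      At 4: <>[](q | s) requires [](q | s) at some successor in {3, 4}.
        [](q | s) holds at 4, so <>[](q | s) is true at 4.
    At 4: <>s is true, so ~<>s is false.
      At 4: <>s requires s at some successor in {3, 4}.
        s holds at 3, so <>s is true at 4.
Satisfying worlds: {0, 2, 3, 4, 5}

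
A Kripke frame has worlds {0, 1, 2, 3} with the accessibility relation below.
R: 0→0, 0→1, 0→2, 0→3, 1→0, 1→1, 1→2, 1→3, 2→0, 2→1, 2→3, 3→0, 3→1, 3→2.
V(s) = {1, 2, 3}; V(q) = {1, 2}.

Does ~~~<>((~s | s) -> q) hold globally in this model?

Recall that <>ψ holds at a world iff ψ holds at some accessible world.
Let φ = ~~~<>((~s | s) -> q). Evaluate φ at each world:
  0 (successors {0, 1, 2, 3}): φ is false.
  1 (successors {0, 1, 2, 3}): φ is false.
  2 (successors {0, 1, 3}): φ is false.
  3 (successors {0, 1, 2}): φ is false.
Detail at 0 (counterexample):
  At 0: ~~<>((~s | s) -> q) is true, so ~~~<>((~s | s) -> q) is false.
    At 0: ~<>((~s | s) -> q) is false, so ~~<>((~s | s) -> q) is true.
      At 0: <>((~s | s) -> q) is true, so ~<>((~s | s) -> q) is false.

No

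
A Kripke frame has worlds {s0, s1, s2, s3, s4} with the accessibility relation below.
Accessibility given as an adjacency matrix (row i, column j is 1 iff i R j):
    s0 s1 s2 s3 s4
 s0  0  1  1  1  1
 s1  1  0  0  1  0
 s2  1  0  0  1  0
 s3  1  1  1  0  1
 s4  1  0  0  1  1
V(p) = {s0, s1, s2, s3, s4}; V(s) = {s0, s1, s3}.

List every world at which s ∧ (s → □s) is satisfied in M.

Let φ = s ∧ (s → □s). Evaluate φ at each world:
  s0 (successors {s1, s2, s3, s4}): φ is false.
  s1 (successors {s0, s3}): φ is true.
  s2 (successors {s0, s3}): φ is false.
  s3 (successors {s0, s1, s2, s4}): φ is false.
  s4 (successors {s0, s3, s4}): φ is false.
For instance, at s4:
  At s4: s is false, s → □s is true, so s ∧ (s → □s) is false.
    At s4: s is false, □s is false, so s → □s is true.
      At s4: □s requires s at every successor {s0, s3, s4}.
        s fails at s4, so □s is false at s4.
Satisfying worlds: {s1}

s1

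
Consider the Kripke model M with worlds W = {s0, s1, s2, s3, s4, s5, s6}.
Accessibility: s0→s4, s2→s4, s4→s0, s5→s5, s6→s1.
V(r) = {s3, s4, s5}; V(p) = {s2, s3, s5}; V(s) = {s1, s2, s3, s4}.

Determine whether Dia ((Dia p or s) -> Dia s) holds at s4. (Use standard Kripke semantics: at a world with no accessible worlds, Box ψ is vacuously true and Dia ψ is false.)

Yes

At s4: Dia ((Dia p or s) -> Dia s) requires (Dia p or s) -> Dia s at some successor in {s0}.
  (Dia p or s) -> Dia s holds at s0, so Dia ((Dia p or s) -> Dia s) is true at s4.
    At s0: Dia p or s is false, Dia s is true, so (Dia p or s) -> Dia s is true.
      At s0: Dia p is false, s is false, so Dia p or s is false.
      At s0: Dia s requires s at some successor in {s4}.
        s holds at s4, so Dia s is true at s0.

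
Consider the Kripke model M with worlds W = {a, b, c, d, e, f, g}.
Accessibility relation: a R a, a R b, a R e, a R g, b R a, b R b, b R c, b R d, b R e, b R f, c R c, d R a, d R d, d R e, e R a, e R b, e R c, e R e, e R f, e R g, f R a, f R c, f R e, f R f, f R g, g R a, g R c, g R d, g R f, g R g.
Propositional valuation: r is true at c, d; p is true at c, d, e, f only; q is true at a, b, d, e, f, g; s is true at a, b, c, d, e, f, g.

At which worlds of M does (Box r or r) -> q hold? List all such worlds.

a, b, d, e, f, g

Let φ = (Box r or r) -> q. Evaluate φ at each world:
  a (successors {a, b, e, g}): φ is true.
  b (successors {a, b, c, d, e, f}): φ is true.
  c (successors {c}): φ is false.
  d (successors {a, d, e}): φ is true.
  e (successors {a, b, c, e, f, g}): φ is true.
  f (successors {a, c, e, f, g}): φ is true.
  g (successors {a, c, d, f, g}): φ is true.
For instance, at a:
  At a: Box r or r is false, q is true, so (Box r or r) -> q is true.
    At a: Box r is false, r is false, so Box r or r is false.
      At a: Box r requires r at every successor {a, b, e, g}.
        r fails at a, so Box r is false at a.
Satisfying worlds: {a, b, d, e, f, g}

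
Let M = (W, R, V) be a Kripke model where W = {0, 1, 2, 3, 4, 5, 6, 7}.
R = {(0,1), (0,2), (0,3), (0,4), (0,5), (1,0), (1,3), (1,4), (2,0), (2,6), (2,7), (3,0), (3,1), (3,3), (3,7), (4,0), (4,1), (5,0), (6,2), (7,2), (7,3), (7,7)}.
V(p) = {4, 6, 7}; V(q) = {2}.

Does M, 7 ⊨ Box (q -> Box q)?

No

At 7: Box (q -> Box q) requires q -> Box q at every successor {2, 3, 7}.
  q -> Box q fails at 2, so Box (q -> Box q) is false at 7.
    At 2: q is true, Box q is false, so q -> Box q is false.
      At 2: Box q requires q at every successor {0, 6, 7}.
        q fails at 0, so Box q is false at 2.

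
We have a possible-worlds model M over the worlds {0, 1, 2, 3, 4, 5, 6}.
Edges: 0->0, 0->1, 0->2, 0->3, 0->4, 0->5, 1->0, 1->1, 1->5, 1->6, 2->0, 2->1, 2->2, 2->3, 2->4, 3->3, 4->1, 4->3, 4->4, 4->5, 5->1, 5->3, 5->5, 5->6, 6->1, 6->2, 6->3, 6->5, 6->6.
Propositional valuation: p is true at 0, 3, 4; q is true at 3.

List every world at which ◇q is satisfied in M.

Let φ = ◇q. Evaluate φ at each world:
  0 (successors {0, 1, 2, 3, 4, 5}): φ is true.
  1 (successors {0, 1, 5, 6}): φ is false.
  2 (successors {0, 1, 2, 3, 4}): φ is true.
  3 (successors {3}): φ is true.
  4 (successors {1, 3, 4, 5}): φ is true.
  5 (successors {1, 3, 5, 6}): φ is true.
  6 (successors {1, 2, 3, 5, 6}): φ is true.
For instance, at 6:
  At 6: ◇q requires q at some successor in {1, 2, 3, 5, 6}.
    q holds at 3, so ◇q is true at 6.
Satisfying worlds: {0, 2, 3, 4, 5, 6}

0, 2, 3, 4, 5, 6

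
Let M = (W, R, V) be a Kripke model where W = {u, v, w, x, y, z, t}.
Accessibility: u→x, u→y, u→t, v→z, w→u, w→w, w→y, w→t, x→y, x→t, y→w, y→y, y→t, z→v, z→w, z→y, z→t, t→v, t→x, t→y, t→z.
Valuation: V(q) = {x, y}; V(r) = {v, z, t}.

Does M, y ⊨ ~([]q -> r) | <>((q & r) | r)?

At y: ~([]q -> r) is false, <>((q & r) | r) is true, so ~([]q -> r) | <>((q & r) | r) is true.
  At y: []q -> r is true, so ~([]q -> r) is false.
    At y: []q is false, r is false, so []q -> r is true.
      At y: []q requires q at every successor {w, y, t}.
        q fails at w, so []q is false at y.
  At y: <>((q & r) | r) requires (q & r) | r at some successor in {w, y, t}.
    (q & r) | r holds at t, so <>((q & r) | r) is true at y.

Yes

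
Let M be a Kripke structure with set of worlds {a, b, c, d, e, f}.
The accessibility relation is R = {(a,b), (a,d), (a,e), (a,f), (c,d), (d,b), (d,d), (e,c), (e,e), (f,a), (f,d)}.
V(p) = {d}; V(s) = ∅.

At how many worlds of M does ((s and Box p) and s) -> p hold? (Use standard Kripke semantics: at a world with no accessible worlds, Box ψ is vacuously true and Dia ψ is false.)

Recall that Box ψ holds at a world iff ψ holds at every accessible world, and Dia ψ holds iff ψ holds at some accessible world.
Let φ = ((s and Box p) and s) -> p. Evaluate φ at each world:
  a (successors {b, d, e, f}): φ is true.
  b (successors ∅): φ is true.
  c (successors {d}): φ is true.
  d (successors {b, d}): φ is true.
  e (successors {c, e}): φ is true.
  f (successors {a, d}): φ is true.
For instance, at c:
  At c: (s and Box p) and s is false, p is false, so ((s and Box p) and s) -> p is true.
    At c: s and Box p is false, s is false, so (s and Box p) and s is false.
      At c: s is false, Box p is true, so s and Box p is false.
Satisfying worlds: {a, b, c, d, e, f}

6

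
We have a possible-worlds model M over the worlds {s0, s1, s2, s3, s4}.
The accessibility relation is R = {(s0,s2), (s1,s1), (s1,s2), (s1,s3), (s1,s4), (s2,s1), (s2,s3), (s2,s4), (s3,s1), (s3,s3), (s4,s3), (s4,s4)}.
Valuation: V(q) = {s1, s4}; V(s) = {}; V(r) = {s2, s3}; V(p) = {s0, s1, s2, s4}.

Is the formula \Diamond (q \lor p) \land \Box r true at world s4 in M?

At s4: \Diamond (q \lor p) is true, \Box r is false, so \Diamond (q \lor p) \land \Box r is false.
  At s4: \Diamond (q \lor p) requires q \lor p at some successor in {s3, s4}.
    q \lor p holds at s4, so \Diamond (q \lor p) is true at s4.
  At s4: \Box r requires r at every successor {s3, s4}.
    r fails at s4, so \Box r is false at s4.

No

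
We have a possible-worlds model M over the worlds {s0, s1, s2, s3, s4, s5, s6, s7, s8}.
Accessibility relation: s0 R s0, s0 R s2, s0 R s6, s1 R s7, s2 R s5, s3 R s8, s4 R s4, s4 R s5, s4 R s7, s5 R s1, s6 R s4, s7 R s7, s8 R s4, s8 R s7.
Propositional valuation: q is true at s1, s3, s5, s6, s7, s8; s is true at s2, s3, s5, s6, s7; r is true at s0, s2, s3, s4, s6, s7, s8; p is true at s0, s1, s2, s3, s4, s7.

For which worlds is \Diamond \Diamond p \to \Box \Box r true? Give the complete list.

s1, s3, s5, s7

Let φ = \Diamond \Diamond p \to \Box \Box r. Evaluate φ at each world:
  s0 (successors {s0, s2, s6}): φ is false.
  s1 (successors {s7}): φ is true.
  s2 (successors {s5}): φ is false.
  s3 (successors {s8}): φ is true.
  s4 (successors {s4, s5, s7}): φ is false.
  s5 (successors {s1}): φ is true.
  s6 (successors {s4}): φ is false.
  s7 (successors {s7}): φ is true.
  s8 (successors {s4, s7}): φ is false.
For instance, at s5:
  At s5: \Diamond \Diamond p is true, \Box \Box r is true, so \Diamond \Diamond p \to \Box \Box r is true.
    At s5: \Diamond \Diamond p requires \Diamond p at some successor in {s1}.
      \Diamond p holds at s1, so \Diamond \Diamond p is true at s5.
    At s5: \Box \Box r requires \Box r at every successor {s1}.
      At s1: \Box r is true.
    So \Box \Box r is true at s5.
Satisfying worlds: {s1, s3, s5, s7}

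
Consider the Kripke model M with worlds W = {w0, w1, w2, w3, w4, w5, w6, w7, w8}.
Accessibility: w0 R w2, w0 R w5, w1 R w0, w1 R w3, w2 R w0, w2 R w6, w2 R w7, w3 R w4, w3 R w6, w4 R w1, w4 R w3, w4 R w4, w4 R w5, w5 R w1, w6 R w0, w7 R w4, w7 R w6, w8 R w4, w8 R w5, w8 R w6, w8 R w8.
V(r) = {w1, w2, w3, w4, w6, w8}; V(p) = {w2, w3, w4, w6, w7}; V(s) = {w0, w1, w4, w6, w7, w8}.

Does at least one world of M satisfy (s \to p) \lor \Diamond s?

Yes

Let φ = (s \to p) \lor \Diamond s. Evaluate φ at each world:
  w0 (successors {w2, w5}): φ is false.
  w1 (successors {w0, w3}): φ is true.
  w2 (successors {w0, w6, w7}): φ is true.
  w3 (successors {w4, w6}): φ is true.
  w4 (successors {w1, w3, w4, w5}): φ is true.
  w5 (successors {w1}): φ is true.
  w6 (successors {w0}): φ is true.
  w7 (successors {w4, w6}): φ is true.
  w8 (successors {w4, w5, w6, w8}): φ is true.
Detail at w1 (witness):
  At w1: s \to p is false, \Diamond s is true, so (s \to p) \lor \Diamond s is true.
    At w1: \Diamond s requires s at some successor in {w0, w3}.
      s holds at w0, so \Diamond s is true at w1.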